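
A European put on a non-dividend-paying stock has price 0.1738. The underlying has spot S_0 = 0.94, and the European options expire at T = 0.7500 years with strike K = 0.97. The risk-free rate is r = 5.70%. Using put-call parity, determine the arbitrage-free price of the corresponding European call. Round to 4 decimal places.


Put-call parity: C - P = S_0 * exp(-qT) - K * exp(-rT).
S_0 * exp(-qT) = 0.9400 * 1.00000000 = 0.94000000
K * exp(-rT) = 0.9700 * 0.95815090 = 0.92940637
C = P + S*exp(-qT) - K*exp(-rT)
C = 0.1738 + 0.94000000 - 0.92940637 = 0.1844

Answer: Call price = 0.1844


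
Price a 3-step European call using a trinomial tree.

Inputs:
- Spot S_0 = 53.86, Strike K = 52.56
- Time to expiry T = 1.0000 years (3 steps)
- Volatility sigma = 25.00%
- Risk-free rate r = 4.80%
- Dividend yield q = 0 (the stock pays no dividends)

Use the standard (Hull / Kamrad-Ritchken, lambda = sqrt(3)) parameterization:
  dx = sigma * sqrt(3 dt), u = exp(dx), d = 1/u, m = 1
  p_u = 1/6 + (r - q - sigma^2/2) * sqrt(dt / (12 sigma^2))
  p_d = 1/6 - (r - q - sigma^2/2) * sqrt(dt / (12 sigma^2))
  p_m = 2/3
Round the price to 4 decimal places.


Answer: Price = V(0,0) = 7.0028

Derivation:
dt = T/N = 0.333333; dx = sigma*sqrt(3*dt) = 0.250000
u = exp(dx) = 1.284025; d = 1/u = 0.778801
p_u = 0.177833, p_m = 0.666667, p_d = 0.155500
Discount per step: exp(-r*dt) = 0.984127
Stock lattice S(k, j) with j the centered position index:
  k=0: S(0,+0) = 53.8600
  k=1: S(1,-1) = 41.9462; S(1,+0) = 53.8600; S(1,+1) = 69.1576
  k=2: S(2,-2) = 32.6677; S(2,-1) = 41.9462; S(2,+0) = 53.8600; S(2,+1) = 69.1576; S(2,+2) = 88.8001
  k=3: S(3,-3) = 25.4417; S(3,-2) = 32.6677; S(3,-1) = 41.9462; S(3,+0) = 53.8600; S(3,+1) = 69.1576; S(3,+2) = 88.8001; S(3,+3) = 114.0216
Terminal payoffs V(N, j) = max(S_T - K, 0):
  V(3,-3) = 0.000000; V(3,-2) = 0.000000; V(3,-1) = 0.000000; V(3,+0) = 1.300000; V(3,+1) = 16.597609; V(3,+2) = 36.240128; V(3,+3) = 61.461621
Backward induction: V(k, j) = exp(-r*dt) * [p_u * V(k+1, j+1) + p_m * V(k+1, j) + p_d * V(k+1, j-1)]
  V(2,-2) = exp(-r*dt) * [p_u*0.000000 + p_m*0.000000 + p_d*0.000000] = 0.000000
  V(2,-1) = exp(-r*dt) * [p_u*1.300000 + p_m*0.000000 + p_d*0.000000] = 0.227514
  V(2,+0) = exp(-r*dt) * [p_u*16.597609 + p_m*1.300000 + p_d*0.000000] = 3.757669
  V(2,+1) = exp(-r*dt) * [p_u*36.240128 + p_m*16.597609 + p_d*1.300000] = 17.430790
  V(2,+2) = exp(-r*dt) * [p_u*61.461621 + p_m*36.240128 + p_d*16.597609] = 37.072999
  V(1,-1) = exp(-r*dt) * [p_u*3.757669 + p_m*0.227514 + p_d*0.000000] = 0.806900
  V(1,+0) = exp(-r*dt) * [p_u*17.430790 + p_m*3.757669 + p_d*0.227514] = 5.550740
  V(1,+1) = exp(-r*dt) * [p_u*37.072999 + p_m*17.430790 + p_d*3.757669] = 18.499290
  V(0,+0) = exp(-r*dt) * [p_u*18.499290 + p_m*5.550740 + p_d*0.806900] = 7.002811


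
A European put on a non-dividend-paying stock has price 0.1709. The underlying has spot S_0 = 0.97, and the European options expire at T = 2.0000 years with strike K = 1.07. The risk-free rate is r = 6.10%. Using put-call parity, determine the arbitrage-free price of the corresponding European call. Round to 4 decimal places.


Put-call parity: C - P = S_0 * exp(-qT) - K * exp(-rT).
S_0 * exp(-qT) = 0.9700 * 1.00000000 = 0.97000000
K * exp(-rT) = 1.0700 * 0.88514837 = 0.94710875
C = P + S*exp(-qT) - K*exp(-rT)
C = 0.1709 + 0.97000000 - 0.94710875 = 0.1938

Answer: Call price = 0.1938


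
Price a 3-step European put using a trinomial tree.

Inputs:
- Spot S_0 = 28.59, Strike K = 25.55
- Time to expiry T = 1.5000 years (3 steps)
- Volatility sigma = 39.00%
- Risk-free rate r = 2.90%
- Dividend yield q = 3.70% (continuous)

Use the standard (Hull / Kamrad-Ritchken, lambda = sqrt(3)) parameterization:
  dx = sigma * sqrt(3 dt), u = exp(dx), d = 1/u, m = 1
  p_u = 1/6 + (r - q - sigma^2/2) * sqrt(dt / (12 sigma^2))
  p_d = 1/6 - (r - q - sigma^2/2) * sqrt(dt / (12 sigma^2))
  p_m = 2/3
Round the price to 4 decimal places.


Answer: Price = V(0,0) = 3.6286

Derivation:
dt = T/N = 0.500000; dx = sigma*sqrt(3*dt) = 0.477650
u = exp(dx) = 1.612282; d = 1/u = 0.620239
p_u = 0.122675, p_m = 0.666667, p_d = 0.210658
Discount per step: exp(-r*dt) = 0.985605
Stock lattice S(k, j) with j the centered position index:
  k=0: S(0,+0) = 28.5900
  k=1: S(1,-1) = 17.7326; S(1,+0) = 28.5900; S(1,+1) = 46.0951
  k=2: S(2,-2) = 10.9985; S(2,-1) = 17.7326; S(2,+0) = 28.5900; S(2,+1) = 46.0951; S(2,+2) = 74.3184
  k=3: S(3,-3) = 6.8217; S(3,-2) = 10.9985; S(3,-1) = 17.7326; S(3,+0) = 28.5900; S(3,+1) = 46.0951; S(3,+2) = 74.3184; S(3,+3) = 119.8221
Terminal payoffs V(N, j) = max(K - S_T, 0):
  V(3,-3) = 18.728322; V(3,-2) = 14.551532; V(3,-1) = 7.817369; V(3,+0) = 0.000000; V(3,+1) = 0.000000; V(3,+2) = 0.000000; V(3,+3) = 0.000000
Backward induction: V(k, j) = exp(-r*dt) * [p_u * V(k+1, j+1) + p_m * V(k+1, j) + p_d * V(k+1, j-1)]
  V(2,-2) = exp(-r*dt) * [p_u*7.817369 + p_m*14.551532 + p_d*18.728322] = 14.395042
  V(2,-1) = exp(-r*dt) * [p_u*0.000000 + p_m*7.817369 + p_d*14.551532] = 8.157826
  V(2,+0) = exp(-r*dt) * [p_u*0.000000 + p_m*0.000000 + p_d*7.817369] = 1.623085
  V(2,+1) = exp(-r*dt) * [p_u*0.000000 + p_m*0.000000 + p_d*0.000000] = 0.000000
  V(2,+2) = exp(-r*dt) * [p_u*0.000000 + p_m*0.000000 + p_d*0.000000] = 0.000000
  V(1,-1) = exp(-r*dt) * [p_u*1.623085 + p_m*8.157826 + p_d*14.395042] = 8.545285
  V(1,+0) = exp(-r*dt) * [p_u*0.000000 + p_m*1.623085 + p_d*8.157826] = 2.760253
  V(1,+1) = exp(-r*dt) * [p_u*0.000000 + p_m*0.000000 + p_d*1.623085] = 0.336994
  V(0,+0) = exp(-r*dt) * [p_u*0.336994 + p_m*2.760253 + p_d*8.545285] = 3.628644


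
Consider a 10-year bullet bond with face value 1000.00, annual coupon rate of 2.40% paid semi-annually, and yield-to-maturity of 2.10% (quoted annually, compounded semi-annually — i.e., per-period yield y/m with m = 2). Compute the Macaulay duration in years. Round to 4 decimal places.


Coupon per period c = face * coupon_rate / m = 12.000000
Periods per year m = 2; per-period yield y/m = 0.010500
Number of cashflows N = 20
Cashflows (t years, CF_t, discount factor 1/(1+y/m)^(m*t), PV):
  t = 0.5000: CF_t = 12.000000, DF = 0.989609, PV = 11.875309
  t = 1.0000: CF_t = 12.000000, DF = 0.979326, PV = 11.751914
  t = 1.5000: CF_t = 12.000000, DF = 0.969150, PV = 11.629801
  t = 2.0000: CF_t = 12.000000, DF = 0.959080, PV = 11.508957
  t = 2.5000: CF_t = 12.000000, DF = 0.949114, PV = 11.389369
  t = 3.0000: CF_t = 12.000000, DF = 0.939252, PV = 11.271023
  t = 3.5000: CF_t = 12.000000, DF = 0.929492, PV = 11.153907
  t = 4.0000: CF_t = 12.000000, DF = 0.919834, PV = 11.038008
  t = 4.5000: CF_t = 12.000000, DF = 0.910276, PV = 10.923313
  t = 5.0000: CF_t = 12.000000, DF = 0.900818, PV = 10.809810
  t = 5.5000: CF_t = 12.000000, DF = 0.891457, PV = 10.697487
  t = 6.0000: CF_t = 12.000000, DF = 0.882194, PV = 10.586330
  t = 6.5000: CF_t = 12.000000, DF = 0.873027, PV = 10.476329
  t = 7.0000: CF_t = 12.000000, DF = 0.863956, PV = 10.367470
  t = 7.5000: CF_t = 12.000000, DF = 0.854979, PV = 10.259743
  t = 8.0000: CF_t = 12.000000, DF = 0.846095, PV = 10.153135
  t = 8.5000: CF_t = 12.000000, DF = 0.837303, PV = 10.047635
  t = 9.0000: CF_t = 12.000000, DF = 0.828603, PV = 9.943231
  t = 9.5000: CF_t = 12.000000, DF = 0.819993, PV = 9.839912
  t = 10.0000: CF_t = 1012.000000, DF = 0.811472, PV = 821.209861
Price P = sum_t PV_t = 1026.932544
Macaulay numerator sum_t t * PV_t:
  t * PV_t at t = 0.5000: 5.937655
  t * PV_t at t = 1.0000: 11.751914
  t * PV_t at t = 1.5000: 17.444702
  t * PV_t at t = 2.0000: 23.017914
  t * PV_t at t = 2.5000: 28.473422
  t * PV_t at t = 3.0000: 33.813069
  t * PV_t at t = 3.5000: 39.038675
  t * PV_t at t = 4.0000: 44.152032
  t * PV_t at t = 4.5000: 49.154909
  t * PV_t at t = 5.0000: 54.049051
  t * PV_t at t = 5.5000: 58.836176
  t * PV_t at t = 6.0000: 63.517981
  t * PV_t at t = 6.5000: 68.096136
  t * PV_t at t = 7.0000: 72.572291
  t * PV_t at t = 7.5000: 76.948072
  t * PV_t at t = 8.0000: 81.225080
  t * PV_t at t = 8.5000: 85.404896
  t * PV_t at t = 9.0000: 89.489078
  t * PV_t at t = 9.5000: 93.479162
  t * PV_t at t = 10.0000: 8212.098606
Macaulay duration D = (sum_t t * PV_t) / P = 9208.500822 / 1026.932544 = 8.966997

Answer: Macaulay duration = 8.9670 years


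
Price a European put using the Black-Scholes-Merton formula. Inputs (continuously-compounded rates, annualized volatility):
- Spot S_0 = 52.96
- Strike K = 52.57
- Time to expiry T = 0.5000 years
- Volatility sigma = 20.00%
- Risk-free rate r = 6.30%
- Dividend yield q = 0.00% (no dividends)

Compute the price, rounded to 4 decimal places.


d1 = (ln(S/K) + (r - q + 0.5*sigma^2) * T) / (sigma * sqrt(T)) = 0.34571368
d2 = d1 - sigma * sqrt(T) = 0.20429232
exp(-rT) = 0.96899096; exp(-qT) = 1.00000000
P = K * exp(-rT) * N(-d2) - S_0 * exp(-qT) * N(-d1)
N(-d1) = 0.36477895; N(-d2) = 0.41906254
P = 52.5700 * 0.96899096 * 0.41906254 - 52.9600 * 1.00000000 * 0.36477895 = 2.0283

Answer: Price = 2.0283


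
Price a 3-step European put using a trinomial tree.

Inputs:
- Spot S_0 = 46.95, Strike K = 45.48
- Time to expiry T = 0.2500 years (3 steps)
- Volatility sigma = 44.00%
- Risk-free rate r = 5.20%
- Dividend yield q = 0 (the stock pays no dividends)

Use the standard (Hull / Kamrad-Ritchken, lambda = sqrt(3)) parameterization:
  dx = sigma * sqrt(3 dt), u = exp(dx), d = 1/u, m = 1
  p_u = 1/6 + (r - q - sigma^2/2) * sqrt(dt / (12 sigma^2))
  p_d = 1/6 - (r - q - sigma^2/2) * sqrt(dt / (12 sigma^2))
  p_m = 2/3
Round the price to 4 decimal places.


Answer: Price = V(0,0) = 2.9462

Derivation:
dt = T/N = 0.083333; dx = sigma*sqrt(3*dt) = 0.220000
u = exp(dx) = 1.246077; d = 1/u = 0.802519
p_u = 0.158182, p_m = 0.666667, p_d = 0.175152
Discount per step: exp(-r*dt) = 0.995676
Stock lattice S(k, j) with j the centered position index:
  k=0: S(0,+0) = 46.9500
  k=1: S(1,-1) = 37.6783; S(1,+0) = 46.9500; S(1,+1) = 58.5033
  k=2: S(2,-2) = 30.2375; S(2,-1) = 37.6783; S(2,+0) = 46.9500; S(2,+1) = 58.5033; S(2,+2) = 72.8996
  k=3: S(3,-3) = 24.2662; S(3,-2) = 30.2375; S(3,-1) = 37.6783; S(3,+0) = 46.9500; S(3,+1) = 58.5033; S(3,+2) = 72.8996; S(3,+3) = 90.8385
Terminal payoffs V(N, j) = max(K - S_T, 0):
  V(3,-3) = 21.213830; V(3,-2) = 15.242490; V(3,-1) = 7.801742; V(3,+0) = 0.000000; V(3,+1) = 0.000000; V(3,+2) = 0.000000; V(3,+3) = 0.000000
Backward induction: V(k, j) = exp(-r*dt) * [p_u * V(k+1, j+1) + p_m * V(k+1, j) + p_d * V(k+1, j-1)]
  V(2,-2) = exp(-r*dt) * [p_u*7.801742 + p_m*15.242490 + p_d*21.213830] = 15.046047
  V(2,-1) = exp(-r*dt) * [p_u*0.000000 + p_m*7.801742 + p_d*15.242490] = 7.836873
  V(2,+0) = exp(-r*dt) * [p_u*0.000000 + p_m*0.000000 + p_d*7.801742] = 1.360578
  V(2,+1) = exp(-r*dt) * [p_u*0.000000 + p_m*0.000000 + p_d*0.000000] = 0.000000
  V(2,+2) = exp(-r*dt) * [p_u*0.000000 + p_m*0.000000 + p_d*0.000000] = 0.000000
  V(1,-1) = exp(-r*dt) * [p_u*1.360578 + p_m*7.836873 + p_d*15.046047] = 8.040222
  V(1,+0) = exp(-r*dt) * [p_u*0.000000 + p_m*1.360578 + p_d*7.836873] = 2.269835
  V(1,+1) = exp(-r*dt) * [p_u*0.000000 + p_m*0.000000 + p_d*1.360578] = 0.237277
  V(0,+0) = exp(-r*dt) * [p_u*0.237277 + p_m*2.269835 + p_d*8.040222] = 2.946219


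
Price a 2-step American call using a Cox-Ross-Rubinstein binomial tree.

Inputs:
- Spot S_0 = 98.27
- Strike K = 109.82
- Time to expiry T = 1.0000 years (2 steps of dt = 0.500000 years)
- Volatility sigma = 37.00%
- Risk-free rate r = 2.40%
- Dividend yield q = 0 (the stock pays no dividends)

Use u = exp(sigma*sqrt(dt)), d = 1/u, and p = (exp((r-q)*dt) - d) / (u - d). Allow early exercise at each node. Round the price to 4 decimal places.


Answer: Price = V(0,0) = 11.4594

Derivation:
dt = T/N = 0.500000
u = exp(sigma*sqrt(dt)) = 1.299045; d = 1/u = 0.769796
p = (exp((r-q)*dt) - d) / (u - d) = 0.457773
Discount per step: exp(-r*dt) = 0.988072
Stock lattice S(k, i) with i counting down-moves:
  k=0: S(0,0) = 98.2700
  k=1: S(1,0) = 127.6572; S(1,1) = 75.6479
  k=2: S(2,0) = 165.8324; S(2,1) = 98.2700; S(2,2) = 58.2334
Terminal payoffs V(N, i) = max(S_T - K, 0):
  V(2,0) = 56.012428; V(2,1) = 0.000000; V(2,2) = 0.000000
Backward induction: V(k, i) = exp(-r*dt) * [p * V(k+1, i) + (1-p) * V(k+1, i+1)]; then take max(V_cont, immediate exercise) for American.
  V(1,0) = exp(-r*dt) * [p*56.012428 + (1-p)*0.000000] = 25.335147; exercise = 17.837169; V(1,0) = max -> 25.335147
  V(1,1) = exp(-r*dt) * [p*0.000000 + (1-p)*0.000000] = 0.000000; exercise = 0.000000; V(1,1) = max -> 0.000000
  V(0,0) = exp(-r*dt) * [p*25.335147 + (1-p)*0.000000] = 11.459415; exercise = 0.000000; V(0,0) = max -> 11.459415


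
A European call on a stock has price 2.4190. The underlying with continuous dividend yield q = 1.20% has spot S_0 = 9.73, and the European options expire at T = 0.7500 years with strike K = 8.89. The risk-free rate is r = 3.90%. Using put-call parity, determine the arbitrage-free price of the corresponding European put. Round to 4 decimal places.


Answer: Put price = 1.4099

Derivation:
Put-call parity: C - P = S_0 * exp(-qT) - K * exp(-rT).
S_0 * exp(-qT) = 9.7300 * 0.99104038 = 9.64282289
K * exp(-rT) = 8.8900 * 0.97117364 = 8.63373367
P = C - S*exp(-qT) + K*exp(-rT)
P = 2.4190 - 9.64282289 + 8.63373367 = 1.4099


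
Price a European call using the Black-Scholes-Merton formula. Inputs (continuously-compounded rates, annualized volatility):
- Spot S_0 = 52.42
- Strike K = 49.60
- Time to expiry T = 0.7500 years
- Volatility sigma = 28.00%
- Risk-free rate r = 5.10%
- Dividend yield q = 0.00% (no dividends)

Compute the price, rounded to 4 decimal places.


Answer: Price = 7.5266

Derivation:
d1 = (ln(S/K) + (r - q + 0.5*sigma^2) * T) / (sigma * sqrt(T)) = 0.50702638
d2 = d1 - sigma * sqrt(T) = 0.26453927
exp(-rT) = 0.96247229; exp(-qT) = 1.00000000
C = S_0 * exp(-qT) * N(d1) - K * exp(-rT) * N(d2)
N(d1) = 0.69393185; N(d2) = 0.60431780
C = 52.4200 * 1.00000000 * 0.69393185 - 49.6000 * 0.96247229 * 0.60431780 = 7.5266


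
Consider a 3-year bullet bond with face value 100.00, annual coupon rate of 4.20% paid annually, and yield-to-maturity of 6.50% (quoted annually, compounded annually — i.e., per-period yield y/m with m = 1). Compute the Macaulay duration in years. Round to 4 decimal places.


Coupon per period c = face * coupon_rate / m = 4.200000
Periods per year m = 1; per-period yield y/m = 0.065000
Number of cashflows N = 3
Cashflows (t years, CF_t, discount factor 1/(1+y/m)^(m*t), PV):
  t = 1.0000: CF_t = 4.200000, DF = 0.938967, PV = 3.943662
  t = 2.0000: CF_t = 4.200000, DF = 0.881659, PV = 3.702969
  t = 3.0000: CF_t = 104.200000, DF = 0.827849, PV = 86.261875
Price P = sum_t PV_t = 93.908506
Macaulay numerator sum_t t * PV_t:
  t * PV_t at t = 1.0000: 3.943662
  t * PV_t at t = 2.0000: 7.405938
  t * PV_t at t = 3.0000: 258.785626
Macaulay duration D = (sum_t t * PV_t) / P = 270.135226 / 93.908506 = 2.876579

Answer: Macaulay duration = 2.8766 years


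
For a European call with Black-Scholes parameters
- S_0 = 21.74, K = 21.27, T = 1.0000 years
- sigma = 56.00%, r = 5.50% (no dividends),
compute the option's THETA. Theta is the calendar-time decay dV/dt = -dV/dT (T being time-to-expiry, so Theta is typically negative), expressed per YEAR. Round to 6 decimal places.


Answer: Theta = -2.716771

Derivation:
d1 = 0.4172433080; d2 = -0.1427566920
phi(d1) = 0.3656844331; exp(-qT) = 1.0000000000; exp(-rT) = 0.9464851480
Theta = -S*exp(-qT)*phi(d1)*sigma/(2*sqrt(T)) - r*K*exp(-rT)*N(d2) + q*S*exp(-qT)*N(d1)
N(d1) = 0.6617497746; N(d2) = 0.4432411707; sqrt(T) = 1.0000000000
Term 1 = -21.7400 * 1.0000000000 * 0.3656844331 * 0.5600 / (2 * 1.0000000000) = -2.2259942812
Term 2 = -0.0550 * 21.2700 * 0.9464851480 * 0.4432411707 = -0.4907768583
Term 3 = 0 (no dividend yield, q = 0)
Theta = -2.2259942812 + (-0.4907768583) + (0.0000000000) = -2.716771


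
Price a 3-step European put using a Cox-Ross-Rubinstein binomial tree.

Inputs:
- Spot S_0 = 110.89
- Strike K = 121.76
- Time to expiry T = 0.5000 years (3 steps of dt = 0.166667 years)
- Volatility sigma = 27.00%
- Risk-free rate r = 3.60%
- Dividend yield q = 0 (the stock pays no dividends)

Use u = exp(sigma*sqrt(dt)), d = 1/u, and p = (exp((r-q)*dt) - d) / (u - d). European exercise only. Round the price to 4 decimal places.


dt = T/N = 0.166667
u = exp(sigma*sqrt(dt)) = 1.116532; d = 1/u = 0.895631
p = (exp((r-q)*dt) - d) / (u - d) = 0.499714
Discount per step: exp(-r*dt) = 0.994018
Stock lattice S(k, i) with i counting down-moves:
  k=0: S(0,0) = 110.8900
  k=1: S(1,0) = 123.8122; S(1,1) = 99.3165
  k=2: S(2,0) = 138.2402; S(2,1) = 110.8900; S(2,2) = 88.9509
  k=3: S(3,0) = 154.3495; S(3,1) = 123.8122; S(3,2) = 99.3165; S(3,3) = 79.6672
Terminal payoffs V(N, i) = max(K - S_T, 0):
  V(3,0) = 0.000000; V(3,1) = 0.000000; V(3,2) = 22.443504; V(3,3) = 42.092828
Backward induction: V(k, i) = exp(-r*dt) * [p * V(k+1, i) + (1-p) * V(k+1, i+1)].
  V(2,0) = exp(-r*dt) * [p*0.000000 + (1-p)*0.000000] = 0.000000
  V(2,1) = exp(-r*dt) * [p*0.000000 + (1-p)*22.443504] = 11.160997
  V(2,2) = exp(-r*dt) * [p*22.443504 + (1-p)*42.092828] = 32.080718
  V(1,0) = exp(-r*dt) * [p*0.000000 + (1-p)*11.160997] = 5.550286
  V(1,1) = exp(-r*dt) * [p*11.160997 + (1-p)*32.080718] = 21.497462
  V(0,0) = exp(-r*dt) * [p*5.550286 + (1-p)*21.497462] = 13.447503

Answer: Price = V(0,0) = 13.4475


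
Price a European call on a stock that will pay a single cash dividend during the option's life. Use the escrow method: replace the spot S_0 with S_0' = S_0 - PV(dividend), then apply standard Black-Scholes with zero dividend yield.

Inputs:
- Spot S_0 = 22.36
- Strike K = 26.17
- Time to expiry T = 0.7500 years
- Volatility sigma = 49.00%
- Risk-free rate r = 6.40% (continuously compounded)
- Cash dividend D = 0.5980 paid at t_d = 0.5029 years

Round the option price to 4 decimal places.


Answer: Price = 2.5396

Derivation:
PV(D) = D * exp(-r * t_d) = 0.5980 * 0.96832684 = 0.57905945
S_0' = S_0 - PV(D) = 22.3600 - 0.57905945 = 21.78094055
d1 = (ln(S_0'/K) + (r + sigma^2/2)*T) / (sigma*sqrt(T)) = -0.10731861
d2 = d1 - sigma*sqrt(T) = -0.53167106
exp(-rT) = 0.95313379
N(d1) = 0.45726811; N(d2) = 0.29747692
C = S_0' * N(d1) - K * exp(-rT) * N(d2) = 21.78094055 * 0.45726811 - 26.1700 * 0.95313379 * 0.29747692 = 2.5396


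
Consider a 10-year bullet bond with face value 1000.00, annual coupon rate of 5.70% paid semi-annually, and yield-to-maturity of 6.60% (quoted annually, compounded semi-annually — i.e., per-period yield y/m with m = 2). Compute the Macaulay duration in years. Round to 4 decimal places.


Coupon per period c = face * coupon_rate / m = 28.500000
Periods per year m = 2; per-period yield y/m = 0.033000
Number of cashflows N = 20
Cashflows (t years, CF_t, discount factor 1/(1+y/m)^(m*t), PV):
  t = 0.5000: CF_t = 28.500000, DF = 0.968054, PV = 27.589545
  t = 1.0000: CF_t = 28.500000, DF = 0.937129, PV = 26.708175
  t = 1.5000: CF_t = 28.500000, DF = 0.907192, PV = 25.854962
  t = 2.0000: CF_t = 28.500000, DF = 0.878211, PV = 25.029004
  t = 2.5000: CF_t = 28.500000, DF = 0.850156, PV = 24.229433
  t = 3.0000: CF_t = 28.500000, DF = 0.822997, PV = 23.455405
  t = 3.5000: CF_t = 28.500000, DF = 0.796705, PV = 22.706103
  t = 4.0000: CF_t = 28.500000, DF = 0.771254, PV = 21.980739
  t = 4.5000: CF_t = 28.500000, DF = 0.746616, PV = 21.278547
  t = 5.0000: CF_t = 28.500000, DF = 0.722764, PV = 20.598787
  t = 5.5000: CF_t = 28.500000, DF = 0.699675, PV = 19.940742
  t = 6.0000: CF_t = 28.500000, DF = 0.677323, PV = 19.303720
  t = 6.5000: CF_t = 28.500000, DF = 0.655686, PV = 18.687047
  t = 7.0000: CF_t = 28.500000, DF = 0.634739, PV = 18.090075
  t = 7.5000: CF_t = 28.500000, DF = 0.614462, PV = 17.512173
  t = 8.0000: CF_t = 28.500000, DF = 0.594833, PV = 16.952733
  t = 8.5000: CF_t = 28.500000, DF = 0.575830, PV = 16.411164
  t = 9.0000: CF_t = 28.500000, DF = 0.557435, PV = 15.886897
  t = 9.5000: CF_t = 28.500000, DF = 0.539627, PV = 15.379377
  t = 10.0000: CF_t = 1028.500000, DF = 0.522388, PV = 537.276525
Price P = sum_t PV_t = 934.871153
Macaulay numerator sum_t t * PV_t:
  t * PV_t at t = 0.5000: 13.794773
  t * PV_t at t = 1.0000: 26.708175
  t * PV_t at t = 1.5000: 38.782442
  t * PV_t at t = 2.0000: 50.058009
  t * PV_t at t = 2.5000: 60.573583
  t * PV_t at t = 3.0000: 70.366214
  t * PV_t at t = 3.5000: 79.471362
  t * PV_t at t = 4.0000: 87.922956
  t * PV_t at t = 4.5000: 95.753461
  t * PV_t at t = 5.0000: 102.993935
  t * PV_t at t = 5.5000: 109.674083
  t * PV_t at t = 6.0000: 115.822318
  t * PV_t at t = 6.5000: 121.465806
  t * PV_t at t = 7.0000: 126.630522
  t * PV_t at t = 7.5000: 131.341297
  t * PV_t at t = 8.0000: 135.621862
  t * PV_t at t = 8.5000: 139.494897
  t * PV_t at t = 9.0000: 142.982071
  t * PV_t at t = 9.5000: 146.104084
  t * PV_t at t = 10.0000: 5372.765251
Macaulay duration D = (sum_t t * PV_t) / P = 7168.327100 / 934.871153 = 7.667717

Answer: Macaulay duration = 7.6677 years


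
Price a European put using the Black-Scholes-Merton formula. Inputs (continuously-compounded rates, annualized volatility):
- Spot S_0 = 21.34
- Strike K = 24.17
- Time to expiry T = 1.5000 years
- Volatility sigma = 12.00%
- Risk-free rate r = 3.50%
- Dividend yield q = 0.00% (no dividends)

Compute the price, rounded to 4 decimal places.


Answer: Price = 2.2460

Derivation:
d1 = (ln(S/K) + (r - q + 0.5*sigma^2) * T) / (sigma * sqrt(T)) = -0.41661023
d2 = d1 - sigma * sqrt(T) = -0.56357961
exp(-rT) = 0.94885432; exp(-qT) = 1.00000000
P = K * exp(-rT) * N(-d2) - S_0 * exp(-qT) * N(-d1)
N(-d1) = 0.66151824; N(-d2) = 0.71347987
P = 24.1700 * 0.94885432 * 0.71347987 - 21.3400 * 1.00000000 * 0.66151824 = 2.2460


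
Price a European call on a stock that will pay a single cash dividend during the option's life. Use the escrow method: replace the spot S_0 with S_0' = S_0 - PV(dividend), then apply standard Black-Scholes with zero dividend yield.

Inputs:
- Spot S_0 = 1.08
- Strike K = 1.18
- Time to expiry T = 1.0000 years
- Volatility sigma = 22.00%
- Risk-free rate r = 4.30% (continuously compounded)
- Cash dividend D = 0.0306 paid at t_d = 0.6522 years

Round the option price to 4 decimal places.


PV(D) = D * exp(-r * t_d) = 0.0306 * 0.97234500 = 0.02975376
S_0' = S_0 - PV(D) = 1.0800 - 0.02975376 = 1.05024624
d1 = (ln(S_0'/K) + (r + sigma^2/2)*T) / (sigma*sqrt(T)) = -0.22404448
d2 = d1 - sigma*sqrt(T) = -0.44404448
exp(-rT) = 0.95791139
N(d1) = 0.41136135; N(d2) = 0.32850521
C = S_0' * N(d1) - K * exp(-rT) * N(d2) = 1.05024624 * 0.41136135 - 1.1800 * 0.95791139 * 0.32850521 = 0.0607

Answer: Price = 0.0607


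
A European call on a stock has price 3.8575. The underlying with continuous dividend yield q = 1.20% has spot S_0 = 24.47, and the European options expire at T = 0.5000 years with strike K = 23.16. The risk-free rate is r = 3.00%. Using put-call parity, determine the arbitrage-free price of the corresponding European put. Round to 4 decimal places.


Put-call parity: C - P = S_0 * exp(-qT) - K * exp(-rT).
S_0 * exp(-qT) = 24.4700 * 0.99401796 = 24.32361958
K * exp(-rT) = 23.1600 * 0.98511194 = 22.81519252
P = C - S*exp(-qT) + K*exp(-rT)
P = 3.8575 - 24.32361958 + 22.81519252 = 2.3491

Answer: Put price = 2.3491


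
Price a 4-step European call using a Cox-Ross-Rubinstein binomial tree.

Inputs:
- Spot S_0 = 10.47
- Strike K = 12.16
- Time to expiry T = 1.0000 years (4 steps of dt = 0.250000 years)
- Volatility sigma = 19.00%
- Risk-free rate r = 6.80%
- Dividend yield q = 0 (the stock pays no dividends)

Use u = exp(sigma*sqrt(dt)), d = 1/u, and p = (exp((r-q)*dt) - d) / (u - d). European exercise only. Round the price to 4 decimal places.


Answer: Price = V(0,0) = 0.4503

Derivation:
dt = T/N = 0.250000
u = exp(sigma*sqrt(dt)) = 1.099659; d = 1/u = 0.909373
p = (exp((r-q)*dt) - d) / (u - d) = 0.566371
Discount per step: exp(-r*dt) = 0.983144
Stock lattice S(k, i) with i counting down-moves:
  k=0: S(0,0) = 10.4700
  k=1: S(1,0) = 11.5134; S(1,1) = 9.5211
  k=2: S(2,0) = 12.6608; S(2,1) = 10.4700; S(2,2) = 8.6583
  k=3: S(3,0) = 13.9226; S(3,1) = 11.5134; S(3,2) = 9.5211; S(3,3) = 7.8736
  k=4: S(4,0) = 15.3101; S(4,1) = 12.6608; S(4,2) = 10.4700; S(4,3) = 8.6583; S(4,4) = 7.1600
Terminal payoffs V(N, i) = max(S_T - K, 0):
  V(4,0) = 3.150120; V(4,1) = 0.500843; V(4,2) = 0.000000; V(4,3) = 0.000000; V(4,4) = 0.000000
Backward induction: V(k, i) = exp(-r*dt) * [p * V(k+1, i) + (1-p) * V(k+1, i+1)].
  V(3,0) = exp(-r*dt) * [p*3.150120 + (1-p)*0.500843] = 1.967581
  V(3,1) = exp(-r*dt) * [p*0.500843 + (1-p)*0.000000] = 0.278881
  V(3,2) = exp(-r*dt) * [p*0.000000 + (1-p)*0.000000] = 0.000000
  V(3,3) = exp(-r*dt) * [p*0.000000 + (1-p)*0.000000] = 0.000000
  V(2,0) = exp(-r*dt) * [p*1.967581 + (1-p)*0.278881] = 1.214489
  V(2,1) = exp(-r*dt) * [p*0.278881 + (1-p)*0.000000] = 0.155288
  V(2,2) = exp(-r*dt) * [p*0.000000 + (1-p)*0.000000] = 0.000000
  V(1,0) = exp(-r*dt) * [p*1.214489 + (1-p)*0.155288] = 0.742459
  V(1,1) = exp(-r*dt) * [p*0.155288 + (1-p)*0.000000] = 0.086468
  V(0,0) = exp(-r*dt) * [p*0.742459 + (1-p)*0.086468] = 0.450282


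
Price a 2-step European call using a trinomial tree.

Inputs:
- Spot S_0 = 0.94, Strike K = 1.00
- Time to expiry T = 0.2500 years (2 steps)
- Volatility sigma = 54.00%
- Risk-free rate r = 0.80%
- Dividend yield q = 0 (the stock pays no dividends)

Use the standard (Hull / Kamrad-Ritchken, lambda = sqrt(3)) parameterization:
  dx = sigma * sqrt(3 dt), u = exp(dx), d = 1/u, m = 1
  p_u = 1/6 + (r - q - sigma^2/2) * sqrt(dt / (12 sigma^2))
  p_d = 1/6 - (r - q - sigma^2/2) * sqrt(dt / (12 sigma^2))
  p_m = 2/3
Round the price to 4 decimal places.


Answer: Price = V(0,0) = 0.0739

Derivation:
dt = T/N = 0.125000; dx = sigma*sqrt(3*dt) = 0.330681
u = exp(dx) = 1.391916; d = 1/u = 0.718434
p_u = 0.140622, p_m = 0.666667, p_d = 0.192711
Discount per step: exp(-r*dt) = 0.999000
Stock lattice S(k, j) with j the centered position index:
  k=0: S(0,+0) = 0.9400
  k=1: S(1,-1) = 0.6753; S(1,+0) = 0.9400; S(1,+1) = 1.3084
  k=2: S(2,-2) = 0.4852; S(2,-1) = 0.6753; S(2,+0) = 0.9400; S(2,+1) = 1.3084; S(2,+2) = 1.8212
Terminal payoffs V(N, j) = max(S_T - K, 0):
  V(2,-2) = 0.000000; V(2,-1) = 0.000000; V(2,+0) = 0.000000; V(2,+1) = 0.308401; V(2,+2) = 0.821184
Backward induction: V(k, j) = exp(-r*dt) * [p_u * V(k+1, j+1) + p_m * V(k+1, j) + p_d * V(k+1, j-1)]
  V(1,-1) = exp(-r*dt) * [p_u*0.000000 + p_m*0.000000 + p_d*0.000000] = 0.000000
  V(1,+0) = exp(-r*dt) * [p_u*0.308401 + p_m*0.000000 + p_d*0.000000] = 0.043325
  V(1,+1) = exp(-r*dt) * [p_u*0.821184 + p_m*0.308401 + p_d*0.000000] = 0.320756
  V(0,+0) = exp(-r*dt) * [p_u*0.320756 + p_m*0.043325 + p_d*0.000000] = 0.073914


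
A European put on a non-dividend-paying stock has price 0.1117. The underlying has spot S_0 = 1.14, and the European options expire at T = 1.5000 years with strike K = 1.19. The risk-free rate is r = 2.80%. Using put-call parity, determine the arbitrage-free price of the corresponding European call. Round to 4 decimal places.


Put-call parity: C - P = S_0 * exp(-qT) - K * exp(-rT).
S_0 * exp(-qT) = 1.1400 * 1.00000000 = 1.14000000
K * exp(-rT) = 1.1900 * 0.95886978 = 1.14105504
C = P + S*exp(-qT) - K*exp(-rT)
C = 0.1117 + 1.14000000 - 1.14105504 = 0.1106

Answer: Call price = 0.1106


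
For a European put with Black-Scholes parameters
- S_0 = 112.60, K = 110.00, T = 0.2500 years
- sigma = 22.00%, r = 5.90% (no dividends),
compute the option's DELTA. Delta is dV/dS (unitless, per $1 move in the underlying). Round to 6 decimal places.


Answer: Delta = -0.344038

Derivation:
d1 = 0.4014668174; d2 = 0.2914668174
phi(d1) = 0.3680537337; exp(-qT) = 1.0000000000; exp(-rT) = 0.9853582484
N(-d1) = 0.3440382320
Delta = -exp(-qT) * N(-d1) = -1.0000000000 * 0.3440382320 = -0.344038


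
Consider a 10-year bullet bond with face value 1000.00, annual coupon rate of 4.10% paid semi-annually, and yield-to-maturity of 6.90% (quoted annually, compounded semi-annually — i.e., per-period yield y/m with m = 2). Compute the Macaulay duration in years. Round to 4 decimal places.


Coupon per period c = face * coupon_rate / m = 20.500000
Periods per year m = 2; per-period yield y/m = 0.034500
Number of cashflows N = 20
Cashflows (t years, CF_t, discount factor 1/(1+y/m)^(m*t), PV):
  t = 0.5000: CF_t = 20.500000, DF = 0.966651, PV = 19.816336
  t = 1.0000: CF_t = 20.500000, DF = 0.934413, PV = 19.155473
  t = 1.5000: CF_t = 20.500000, DF = 0.903251, PV = 18.516648
  t = 2.0000: CF_t = 20.500000, DF = 0.873128, PV = 17.899128
  t = 2.5000: CF_t = 20.500000, DF = 0.844010, PV = 17.302202
  t = 3.0000: CF_t = 20.500000, DF = 0.815863, PV = 16.725183
  t = 3.5000: CF_t = 20.500000, DF = 0.788654, PV = 16.167408
  t = 4.0000: CF_t = 20.500000, DF = 0.762353, PV = 15.628234
  t = 4.5000: CF_t = 20.500000, DF = 0.736929, PV = 15.107041
  t = 5.0000: CF_t = 20.500000, DF = 0.712353, PV = 14.603230
  t = 5.5000: CF_t = 20.500000, DF = 0.688596, PV = 14.116220
  t = 6.0000: CF_t = 20.500000, DF = 0.665632, PV = 13.645452
  t = 6.5000: CF_t = 20.500000, DF = 0.643433, PV = 13.190384
  t = 7.0000: CF_t = 20.500000, DF = 0.621975, PV = 12.750492
  t = 7.5000: CF_t = 20.500000, DF = 0.601233, PV = 12.325270
  t = 8.0000: CF_t = 20.500000, DF = 0.581182, PV = 11.914229
  t = 8.5000: CF_t = 20.500000, DF = 0.561800, PV = 11.516896
  t = 9.0000: CF_t = 20.500000, DF = 0.543064, PV = 11.132814
  t = 9.5000: CF_t = 20.500000, DF = 0.524953, PV = 10.761541
  t = 10.0000: CF_t = 1020.500000, DF = 0.507446, PV = 517.848961
Price P = sum_t PV_t = 800.123141
Macaulay numerator sum_t t * PV_t:
  t * PV_t at t = 0.5000: 9.908168
  t * PV_t at t = 1.0000: 19.155473
  t * PV_t at t = 1.5000: 27.774972
  t * PV_t at t = 2.0000: 35.798257
  t * PV_t at t = 2.5000: 43.255506
  t * PV_t at t = 3.0000: 50.175550
  t * PV_t at t = 3.5000: 56.585928
  t * PV_t at t = 4.0000: 62.512935
  t * PV_t at t = 4.5000: 67.981684
  t * PV_t at t = 5.0000: 73.016148
  t * PV_t at t = 5.5000: 77.639210
  t * PV_t at t = 6.0000: 81.872711
  t * PV_t at t = 6.5000: 85.737493
  t * PV_t at t = 7.0000: 89.253442
  t * PV_t at t = 7.5000: 92.439524
  t * PV_t at t = 8.0000: 95.313832
  t * PV_t at t = 8.5000: 97.893616
  t * PV_t at t = 9.0000: 100.195325
  t * PV_t at t = 9.5000: 102.234637
  t * PV_t at t = 10.0000: 5178.489608
Macaulay duration D = (sum_t t * PV_t) / P = 6447.234019 / 800.123141 = 8.057802

Answer: Macaulay duration = 8.0578 years


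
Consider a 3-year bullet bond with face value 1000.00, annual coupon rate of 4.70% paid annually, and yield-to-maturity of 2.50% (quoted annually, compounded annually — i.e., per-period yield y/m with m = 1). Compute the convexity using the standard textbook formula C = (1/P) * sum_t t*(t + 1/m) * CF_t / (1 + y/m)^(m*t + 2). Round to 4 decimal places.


Answer: Convexity = 10.7708

Derivation:
Coupon per period c = face * coupon_rate / m = 47.000000
Periods per year m = 1; per-period yield y/m = 0.025000
Number of cashflows N = 3
Cashflows (t years, CF_t, discount factor 1/(1+y/m)^(m*t), PV):
  t = 1.0000: CF_t = 47.000000, DF = 0.975610, PV = 45.853659
  t = 2.0000: CF_t = 47.000000, DF = 0.951814, PV = 44.735277
  t = 3.0000: CF_t = 1047.000000, DF = 0.928599, PV = 972.243583
Price P = sum_t PV_t = 1062.832518
Convexity numerator sum_t t*(t + 1/m) * CF_t / (1+y/m)^(m*t + 2):
  t = 1.0000: term = 87.288345
  t = 2.0000: term = 255.478082
  t = 3.0000: term = 11104.745270
Convexity = (1/P) * sum = 11447.511696 / 1062.832518 = 10.770758


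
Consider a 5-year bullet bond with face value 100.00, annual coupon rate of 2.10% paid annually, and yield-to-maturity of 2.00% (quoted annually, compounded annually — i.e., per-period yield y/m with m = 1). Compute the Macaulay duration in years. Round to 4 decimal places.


Coupon per period c = face * coupon_rate / m = 2.100000
Periods per year m = 1; per-period yield y/m = 0.020000
Number of cashflows N = 5
Cashflows (t years, CF_t, discount factor 1/(1+y/m)^(m*t), PV):
  t = 1.0000: CF_t = 2.100000, DF = 0.980392, PV = 2.058824
  t = 2.0000: CF_t = 2.100000, DF = 0.961169, PV = 2.018454
  t = 3.0000: CF_t = 2.100000, DF = 0.942322, PV = 1.978877
  t = 4.0000: CF_t = 2.100000, DF = 0.923845, PV = 1.940075
  t = 5.0000: CF_t = 102.100000, DF = 0.905731, PV = 92.475116
Price P = sum_t PV_t = 100.471346
Macaulay numerator sum_t t * PV_t:
  t * PV_t at t = 1.0000: 2.058824
  t * PV_t at t = 2.0000: 4.036909
  t * PV_t at t = 3.0000: 5.936631
  t * PV_t at t = 4.0000: 7.760302
  t * PV_t at t = 5.0000: 462.375578
Macaulay duration D = (sum_t t * PV_t) / P = 482.168243 / 100.471346 = 4.799062

Answer: Macaulay duration = 4.7991 years


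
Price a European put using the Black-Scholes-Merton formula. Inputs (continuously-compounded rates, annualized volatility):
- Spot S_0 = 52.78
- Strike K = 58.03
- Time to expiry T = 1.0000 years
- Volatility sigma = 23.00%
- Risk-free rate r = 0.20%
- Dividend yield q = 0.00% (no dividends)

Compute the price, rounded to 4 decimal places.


Answer: Price = 8.0394

Derivation:
d1 = (ln(S/K) + (r - q + 0.5*sigma^2) * T) / (sigma * sqrt(T)) = -0.28859907
d2 = d1 - sigma * sqrt(T) = -0.51859907
exp(-rT) = 0.99800200; exp(-qT) = 1.00000000
P = K * exp(-rT) * N(-d2) - S_0 * exp(-qT) * N(-d1)
N(-d1) = 0.61355590; N(-d2) = 0.69797982
P = 58.0300 * 0.99800200 * 0.69797982 - 52.7800 * 1.00000000 * 0.61355590 = 8.0394


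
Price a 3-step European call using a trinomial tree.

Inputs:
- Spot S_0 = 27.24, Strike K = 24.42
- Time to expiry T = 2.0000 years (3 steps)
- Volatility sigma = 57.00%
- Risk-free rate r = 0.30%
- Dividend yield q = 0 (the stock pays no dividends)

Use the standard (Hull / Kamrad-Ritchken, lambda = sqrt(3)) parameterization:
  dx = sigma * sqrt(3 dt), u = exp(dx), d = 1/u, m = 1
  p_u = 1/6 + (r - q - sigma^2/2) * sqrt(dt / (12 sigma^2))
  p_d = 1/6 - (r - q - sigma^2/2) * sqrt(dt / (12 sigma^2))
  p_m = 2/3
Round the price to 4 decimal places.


Answer: Price = V(0,0) = 8.7820

Derivation:
dt = T/N = 0.666667; dx = sigma*sqrt(3*dt) = 0.806102
u = exp(dx) = 2.239162; d = 1/u = 0.446596
p_u = 0.100732, p_m = 0.666667, p_d = 0.232601
Discount per step: exp(-r*dt) = 0.998002
Stock lattice S(k, j) with j the centered position index:
  k=0: S(0,+0) = 27.2400
  k=1: S(1,-1) = 12.1653; S(1,+0) = 27.2400; S(1,+1) = 60.9948
  k=2: S(2,-2) = 5.4330; S(2,-1) = 12.1653; S(2,+0) = 27.2400; S(2,+1) = 60.9948; S(2,+2) = 136.5772
  k=3: S(3,-3) = 2.4263; S(3,-2) = 5.4330; S(3,-1) = 12.1653; S(3,+0) = 27.2400; S(3,+1) = 60.9948; S(3,+2) = 136.5772; S(3,+3) = 305.8185
Terminal payoffs V(N, j) = max(S_T - K, 0):
  V(3,-3) = 0.000000; V(3,-2) = 0.000000; V(3,-1) = 0.000000; V(3,+0) = 2.820000; V(3,+1) = 36.574775; V(3,+2) = 112.157189; V(3,+3) = 281.398465
Backward induction: V(k, j) = exp(-r*dt) * [p_u * V(k+1, j+1) + p_m * V(k+1, j) + p_d * V(k+1, j-1)]
  V(2,-2) = exp(-r*dt) * [p_u*0.000000 + p_m*0.000000 + p_d*0.000000] = 0.000000
  V(2,-1) = exp(-r*dt) * [p_u*2.820000 + p_m*0.000000 + p_d*0.000000] = 0.283497
  V(2,+0) = exp(-r*dt) * [p_u*36.574775 + p_m*2.820000 + p_d*0.000000] = 5.553135
  V(2,+1) = exp(-r*dt) * [p_u*112.157189 + p_m*36.574775 + p_d*2.820000] = 36.264343
  V(2,+2) = exp(-r*dt) * [p_u*281.398465 + p_m*112.157189 + p_d*36.574775] = 111.401620
  V(1,-1) = exp(-r*dt) * [p_u*5.553135 + p_m*0.283497 + p_d*0.000000] = 0.746881
  V(1,+0) = exp(-r*dt) * [p_u*36.264343 + p_m*5.553135 + p_d*0.283497] = 7.406187
  V(1,+1) = exp(-r*dt) * [p_u*111.401620 + p_m*36.264343 + p_d*5.553135] = 36.616304
  V(0,+0) = exp(-r*dt) * [p_u*36.616304 + p_m*7.406187 + p_d*0.746881] = 8.782037


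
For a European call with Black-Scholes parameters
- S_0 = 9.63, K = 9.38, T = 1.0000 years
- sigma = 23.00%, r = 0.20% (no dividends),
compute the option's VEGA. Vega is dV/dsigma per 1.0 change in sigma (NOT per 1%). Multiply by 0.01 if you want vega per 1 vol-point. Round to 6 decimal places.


d1 = 0.2380585339; d2 = 0.0080585339
phi(d1) = 0.3877965370; exp(-qT) = 1.0000000000; exp(-rT) = 0.9980019987
Vega = S * exp(-qT) * phi(d1) * sqrt(T) = 9.6300 * 1.0000000000 * 0.3877965370 * 1.0000000000 = 3.734481

Answer: Vega = 3.734481


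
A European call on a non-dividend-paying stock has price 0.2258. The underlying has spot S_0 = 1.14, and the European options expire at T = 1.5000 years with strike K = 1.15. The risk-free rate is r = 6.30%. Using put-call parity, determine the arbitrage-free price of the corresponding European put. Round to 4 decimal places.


Answer: Put price = 0.1321

Derivation:
Put-call parity: C - P = S_0 * exp(-qT) - K * exp(-rT).
S_0 * exp(-qT) = 1.1400 * 1.00000000 = 1.14000000
K * exp(-rT) = 1.1500 * 0.90982773 = 1.04630189
P = C - S*exp(-qT) + K*exp(-rT)
P = 0.2258 - 1.14000000 + 1.04630189 = 0.1321


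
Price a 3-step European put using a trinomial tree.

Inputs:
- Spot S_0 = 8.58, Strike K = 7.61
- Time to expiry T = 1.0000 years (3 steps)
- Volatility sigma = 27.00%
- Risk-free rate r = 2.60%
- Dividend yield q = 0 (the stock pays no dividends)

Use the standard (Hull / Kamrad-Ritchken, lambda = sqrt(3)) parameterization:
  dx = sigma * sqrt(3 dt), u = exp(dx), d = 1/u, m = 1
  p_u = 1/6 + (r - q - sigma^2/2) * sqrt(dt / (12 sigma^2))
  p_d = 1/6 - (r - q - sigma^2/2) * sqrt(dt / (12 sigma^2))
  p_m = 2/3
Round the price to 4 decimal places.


Answer: Price = V(0,0) = 0.4249

Derivation:
dt = T/N = 0.333333; dx = sigma*sqrt(3*dt) = 0.270000
u = exp(dx) = 1.309964; d = 1/u = 0.763379
p_u = 0.160216, p_m = 0.666667, p_d = 0.173117
Discount per step: exp(-r*dt) = 0.991371
Stock lattice S(k, j) with j the centered position index:
  k=0: S(0,+0) = 8.5800
  k=1: S(1,-1) = 6.5498; S(1,+0) = 8.5800; S(1,+1) = 11.2395
  k=2: S(2,-2) = 5.0000; S(2,-1) = 6.5498; S(2,+0) = 8.5800; S(2,+1) = 11.2395; S(2,+2) = 14.7233
  k=3: S(3,-3) = 3.8169; S(3,-2) = 5.0000; S(3,-1) = 6.5498; S(3,+0) = 8.5800; S(3,+1) = 11.2395; S(3,+2) = 14.7233; S(3,+3) = 19.2871
Terminal payoffs V(N, j) = max(K - S_T, 0):
  V(3,-3) = 3.793118; V(3,-2) = 2.610020; V(3,-1) = 1.060204; V(3,+0) = 0.000000; V(3,+1) = 0.000000; V(3,+2) = 0.000000; V(3,+3) = 0.000000
Backward induction: V(k, j) = exp(-r*dt) * [p_u * V(k+1, j+1) + p_m * V(k+1, j) + p_d * V(k+1, j-1)]
  V(2,-2) = exp(-r*dt) * [p_u*1.060204 + p_m*2.610020 + p_d*3.793118] = 2.544382
  V(2,-1) = exp(-r*dt) * [p_u*0.000000 + p_m*1.060204 + p_d*2.610020] = 1.148644
  V(2,+0) = exp(-r*dt) * [p_u*0.000000 + p_m*0.000000 + p_d*1.060204] = 0.181956
  V(2,+1) = exp(-r*dt) * [p_u*0.000000 + p_m*0.000000 + p_d*0.000000] = 0.000000
  V(2,+2) = exp(-r*dt) * [p_u*0.000000 + p_m*0.000000 + p_d*0.000000] = 0.000000
  V(1,-1) = exp(-r*dt) * [p_u*0.181956 + p_m*1.148644 + p_d*2.544382] = 1.224731
  V(1,+0) = exp(-r*dt) * [p_u*0.000000 + p_m*0.181956 + p_d*1.148644] = 0.317391
  V(1,+1) = exp(-r*dt) * [p_u*0.000000 + p_m*0.000000 + p_d*0.181956] = 0.031228
  V(0,+0) = exp(-r*dt) * [p_u*0.031228 + p_m*0.317391 + p_d*1.224731] = 0.424921


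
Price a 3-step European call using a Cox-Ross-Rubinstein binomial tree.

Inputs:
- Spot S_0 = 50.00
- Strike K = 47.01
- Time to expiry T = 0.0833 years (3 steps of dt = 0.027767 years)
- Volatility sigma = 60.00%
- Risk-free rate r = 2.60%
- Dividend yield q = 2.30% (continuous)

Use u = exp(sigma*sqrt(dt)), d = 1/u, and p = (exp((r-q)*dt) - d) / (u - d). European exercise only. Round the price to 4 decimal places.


dt = T/N = 0.027767
u = exp(sigma*sqrt(dt)) = 1.105149; d = 1/u = 0.904856
p = (exp((r-q)*dt) - d) / (u - d) = 0.475442
Discount per step: exp(-r*dt) = 0.999278
Stock lattice S(k, i) with i counting down-moves:
  k=0: S(0,0) = 50.0000
  k=1: S(1,0) = 55.2574; S(1,1) = 45.2428
  k=2: S(2,0) = 61.0677; S(2,1) = 50.0000; S(2,2) = 40.9382
  k=3: S(3,0) = 67.4889; S(3,1) = 55.2574; S(3,2) = 45.2428; S(3,3) = 37.0431
Terminal payoffs V(N, i) = max(S_T - K, 0):
  V(3,0) = 20.478891; V(3,1) = 8.247441; V(3,2) = 0.000000; V(3,3) = 0.000000
Backward induction: V(k, i) = exp(-r*dt) * [p * V(k+1, i) + (1-p) * V(k+1, i+1)].
  V(2,0) = exp(-r*dt) * [p*20.478891 + (1-p)*8.247441] = 14.052633
  V(2,1) = exp(-r*dt) * [p*8.247441 + (1-p)*0.000000] = 3.918347
  V(2,2) = exp(-r*dt) * [p*0.000000 + (1-p)*0.000000] = 0.000000
  V(1,0) = exp(-r*dt) * [p*14.052633 + (1-p)*3.918347] = 8.730305
  V(1,1) = exp(-r*dt) * [p*3.918347 + (1-p)*0.000000] = 1.861601
  V(0,0) = exp(-r*dt) * [p*8.730305 + (1-p)*1.861601] = 5.123569

Answer: Price = V(0,0) = 5.1236


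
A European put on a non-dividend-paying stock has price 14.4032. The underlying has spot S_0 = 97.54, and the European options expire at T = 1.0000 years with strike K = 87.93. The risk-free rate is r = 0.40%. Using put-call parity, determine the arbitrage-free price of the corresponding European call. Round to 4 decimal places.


Put-call parity: C - P = S_0 * exp(-qT) - K * exp(-rT).
S_0 * exp(-qT) = 97.5400 * 1.00000000 = 97.54000000
K * exp(-rT) = 87.9300 * 0.99600799 = 87.57898250
C = P + S*exp(-qT) - K*exp(-rT)
C = 14.4032 + 97.54000000 - 87.57898250 = 24.3642

Answer: Call price = 24.3642
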